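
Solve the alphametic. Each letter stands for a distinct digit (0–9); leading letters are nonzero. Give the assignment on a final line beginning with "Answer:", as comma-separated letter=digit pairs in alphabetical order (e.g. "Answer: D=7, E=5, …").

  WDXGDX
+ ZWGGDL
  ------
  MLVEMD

Step 1. [col 1: X + L ≡ D (mod 10)] column 1 (X + L ≡ D (mod 10), carry-in 0) doesn't pin X yet; pick X=8 and continue ⇒ X=8.
Step 2. [col 1: X + L ≡ D (mod 10)] column 1 (X + L ≡ D (mod 10), carry-in 0) doesn't pin D yet; pick D=3 and continue. So D=3.
Step 3. [col 1: X + L ≡ D (mod 10)] column 1: given X=8, D=3, carry-in 0, and digits 3,8 already taken and all letters distinct, X+L≡D (mod 10) forces L=5. So L=5.
Step 4. [col 2: D + D ≡ M (mod 10)] column 2 reads D+D+carry(1)=M with D=3; with digits 3,5,8 already taken and all letters distinct, the only value for M is 7. So M=7.
Step 5. [col 3: G + G ≡ E (mod 10)] E=4 is one option consistent with column 3 (G + G ≡ E (mod 10), carry-in 0) — take it ⇒ E=4.
Step 6. [col 3: G + G ≡ E (mod 10)] from column 3 (E=4, carry-in 0, digits 3,4,5,7,8 already taken and all letters distinct): G must equal 2. So G=2.
Step 7. [col 4: X + G ≡ V (mod 10)] column 4: given X=8, G=2, carry-in 0, and digits 2,3,4,5,7,8 already taken and all letters distinct, X+G≡V (mod 10) forces V=0, so V=0.
Step 8. [col 5: D + W ≡ L (mod 10)] column 5 reads D+W+carry(1)=L with D=3, L=5; with digits 0,2,3,4,5,7,8 already taken and all letters distinct, the only value for W is 1, so W=1.
Step 9. [col 6: W + Z ≡ M (mod 10)] from column 6 (W=1, M=7, carry-in 0, digits 0,1,2,3,4,5,7,8 already taken and all letters distinct): Z must equal 6 ⇒ Z=6.

Answer: D=3, E=4, G=2, L=5, M=7, V=0, W=1, X=8, Z=6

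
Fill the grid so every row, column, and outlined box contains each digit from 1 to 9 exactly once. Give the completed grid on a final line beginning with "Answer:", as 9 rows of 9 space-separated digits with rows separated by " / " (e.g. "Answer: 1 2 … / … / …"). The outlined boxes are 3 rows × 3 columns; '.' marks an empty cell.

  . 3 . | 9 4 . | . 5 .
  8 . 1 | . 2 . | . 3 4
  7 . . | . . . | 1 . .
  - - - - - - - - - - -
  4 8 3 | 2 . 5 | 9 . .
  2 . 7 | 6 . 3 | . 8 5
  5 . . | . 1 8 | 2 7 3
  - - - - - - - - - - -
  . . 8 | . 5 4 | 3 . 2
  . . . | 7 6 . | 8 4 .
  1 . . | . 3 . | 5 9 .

Step 1. [r1c1∈{6}] r1c1 has the single candidate 6 ⇒ r1c1=6.
Step 2. [r2c2∈{5,9}] 9 has one home in row 2: r2c2. So r2c2=9.
Step 3. [r1c3∈{2}] only 2 remains possible at r1c3 ⇒ r1c3=2.
Step 4. [r8c6∈{1,2,9}] r8c6 is the only open cell in col 6 admitting 9, so r8c6=9.
Step 5. [r2c7∈{6,7}] 6 has one home in col 7: r2c7 ⇒ r2c7=6.
Step 6. [r9c9∈{6,7}] 7 has one home in box 9: r9c9. So r9c9=7.
Step 7. [r7c8∈{1,6}] 6 has one home in box 9: r7c8. So r7c8=6.
Step 8. [r6c2∈{6}] r6c2 has the single candidate 6, so r6c2=6.
Step 9. [r3c5∈{8}] r3c5's peers cover all but 8 ⇒ r3c5=8.
Step 10. [r8c3∈{5}] r8c3's peers cover all but 5 ⇒ r8c3=5.
Step 11. [r3c3∈{4}] r3c3's peers cover all but 4. So r3c3=4.
Step 12. [r2c6∈{7}] r2c6 has the single candidate 7 ⇒ r2c6=7.
Step 13. [r8c9∈{1}] r8c9 is down to just 1, so r8c9=1.
Step 14. [r9c6∈{2}] nothing but 2 survives at r9c6 ⇒ r9c6=2.
Step 15. [r2c4∈{5}] r2c4 has the single candidate 5. So r2c4=5.
Step 16. [r8c2∈{2}] nothing but 2 survives at r8c2 ⇒ r8c2=2.
Step 17. [r3c6∈{6}] r3c6 has the single candidate 6, so r3c6=6.
Step 18. [r4c5∈{7}] nothing but 7 survives at r4c5 ⇒ r4c5=7.
Step 19. [r5c5∈{9}] r5c5 is down to just 9 ⇒ r5c5=9.
Step 20. [r7c4∈{1}] r7c4 has the single candidate 1 ⇒ r7c4=1.
Step 21. [r3c2∈{5}] r3c2's peers cover all but 5 ⇒ r3c2=5.
Step 22. [r3c9∈{9}] r3c9 has the single candidate 9, so r3c9=9.
Step 23. [r1c6∈{1}] only 1 remains possible at r1c6, so r1c6=1.
Step 24. [r5c7∈{4}] nothing but 4 survives at r5c7 ⇒ r5c7=4.
Step 25. [r1c9∈{8}] nothing but 8 survives at r1c9. So r1c9=8.
Step 26. [r9c2∈{4}] r9c2 has the single candidate 4 ⇒ r9c2=4.
Step 27. [r9c3∈{6}] r9c3 has the single candidate 6, so r9c3=6.
Step 28. [r6c4∈{4}] r6c4 is down to just 4. So r6c4=4.
Step 29. [r4c9∈{6}] nothing but 6 survives at r4c9 ⇒ r4c9=6.
Step 30. [r9c4∈{8}] r9c4 has the single candidate 8 ⇒ r9c4=8.
Step 31. [r7c2∈{7}] r7c2 is down to just 7, so r7c2=7.
Step 32. [r1c7∈{7}] only 7 remains possible at r1c7. So r1c7=7.
Step 33. [r3c4∈{3}] r3c4's peers cover all but 3. So r3c4=3.
Step 34. [r5c2∈{1}] nothing but 1 survives at r5c2, so r5c2=1.
Step 35. [r3c8∈{2}] nothing but 2 survives at r3c8 ⇒ r3c8=2.
Step 36. [r8c1∈{3}] r8c1 is down to just 3. So r8c1=3.
Step 37. [r6c3∈{9}] r6c3's peers cover all but 9. So r6c3=9.
Step 38. [r4c8∈{1}] r4c8 is down to just 1 ⇒ r4c8=1.
Step 39. [r7c1∈{9}] r7c1 is down to just 9, so r7c1=9.

Answer: 6 3 2 9 4 1 7 5 8 / 8 9 1 5 2 7 6 3 4 / 7 5 4 3 8 6 1 2 9 / 4 8 3 2 7 5 9 1 6 / 2 1 7 6 9 3 4 8 5 / 5 6 9 4 1 8 2 7 3 / 9 7 8 1 5 4 3 6 2 / 3 2 5 7 6 9 8 4 1 / 1 4 6 8 3 2 5 9 7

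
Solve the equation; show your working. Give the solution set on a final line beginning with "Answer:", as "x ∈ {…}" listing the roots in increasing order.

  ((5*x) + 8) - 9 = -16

Step 1. [((5*x) + 8) - 9 = -16] peel the -9: add 9 from each side ⇒ sub: (5*x) + 8 = -7.
Step 2. [(5*x) + 8 = -7] the outer +8 inverts by subtracting 8, so sub: 5*x = -15.
Step 3. [5*x = -15] 5·(inner) — divide through by 5 ⇒ div: x = -3.

Answer: x ∈ {-3}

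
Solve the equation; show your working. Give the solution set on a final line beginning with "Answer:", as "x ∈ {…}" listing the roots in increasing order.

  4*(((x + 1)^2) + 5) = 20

Step 1. [4*(((x + 1)^2) + 5) = 20] divide by the outer 4, so div: ((x + 1)^2) + 5 = 5.
Step 2. [((x + 1)^2) + 5 = 5] subtract 5: x sits inside (… + 5) ⇒ sub: (x + 1)^2 = 0.
Step 3. [(x + 1)^2 = 0] √ both sides: 0 ≥ 0 gives two branches. So sqrt: x + 1 = 0.
Step 4. [x + 1 = 0] peel the +1: subtract 1 from each side. So sub: x = -1.

Answer: x ∈ {-1}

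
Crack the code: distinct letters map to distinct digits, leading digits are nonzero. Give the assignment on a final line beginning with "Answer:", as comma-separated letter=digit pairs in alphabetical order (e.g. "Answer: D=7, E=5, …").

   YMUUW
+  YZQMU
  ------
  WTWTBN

Step 1. [col 1: W + U ≡ N (mod 10)] N=5 is one option consistent with column 1 (W + U ≡ N (mod 10), carry-in 0) — take it, so N=5.
Step 2. [col 1: W + U ≡ N (mod 10)] column 1 (W + U ≡ N (mod 10), carry-in 0) doesn't pin W yet; pick W=1 and continue. So W=1.
Step 3. [col 1: W + U ≡ N (mod 10)] column 1: given W=1, N=5, carry-in 0, and digits 1,5 already taken and all letters distinct, W+U≡N (mod 10) forces U=4 ⇒ U=4.
Step 4. [col 2: U + M ≡ B (mod 10)] no forcing yet in column 2 (carry-in 0); B=6 is free and consistent — try it. So B=6.
Step 5. [col 2: U + M ≡ B (mod 10)] from column 2 (U=4, B=6, carry-in 0, digits 1,4,5,6 already taken and all letters distinct): M must equal 2 ⇒ M=2.
Step 6. [col 3: U + Q ≡ T (mod 10)] column 3 (U + Q ≡ T (mod 10), carry-in 0) doesn't pin T yet; pick T=7 and continue ⇒ T=7.
Step 7. [col 3: U + Q ≡ T (mod 10)] in column 3 we have U+Q≡T with carry-in 0; given U=4, T=7 and digits 1,2,4,5,6,7 already taken and all letters distinct, that pins Q to 3, so Q=3.
Step 8. [col 4: M + Z ≡ W (mod 10)] column 4: given M=2, W=1, carry-in 0, and digits 1,2,3,4,5,6,7 already taken and all letters distinct, M+Z≡W (mod 10) forces Z=9 ⇒ Z=9.
Step 9. [col 5: Y + Y ≡ T (mod 10)] from column 5 (T=7, carry-in 1, digits 1,2,3,4,5,6,7,9 already taken and all letters distinct): Y must equal 8, so Y=8.

Answer: B=6, M=2, N=5, Q=3, T=7, U=4, W=1, Y=8, Z=9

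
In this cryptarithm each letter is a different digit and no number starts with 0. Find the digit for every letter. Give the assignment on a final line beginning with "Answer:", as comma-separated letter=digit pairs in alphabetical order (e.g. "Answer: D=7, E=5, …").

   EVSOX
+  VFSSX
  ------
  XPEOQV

Step 1. [col 1: X + X ≡ V (mod 10)] X=1 is one option consistent with column 1 (X + X ≡ V (mod 10), carry-in 0) — take it ⇒ X=1.
Step 2. [col 1: X + X ≡ V (mod 10)] in column 1 we have X+X≡V with carry-in 0; given X=1 and digits 1 already taken and all letters distinct, that pins V to 2, so V=2.
Step 3. [col 2: O + S ≡ Q (mod 10)] no forcing yet in column 2 (carry-in 0); Q=3 is free and consistent — try it, so Q=3.
Step 4. [col 2: O + S ≡ Q (mod 10)] column 2 (O + S ≡ Q (mod 10), carry-in 0) doesn't pin O yet; pick O=9 and continue. So O=9.
Step 5. [col 2: O + S ≡ Q (mod 10)] column 2 reads O+S+carry(0)=Q with O=9, Q=3; with digits 1,2,3,9 already taken and all letters distinct, the only value for S is 4. So S=4.
Step 6. [col 4: V + F ≡ E (mod 10)] several values work for E in column 4 (V + F ≡ E (mod 10), carry-in 0); try E=8, so E=8.
Step 7. [col 4: V + F ≡ E (mod 10)] in column 4 we have V+F≡E with carry-in 0; given V=2, E=8 and digits 1,2,3,4,8,9 already taken and all letters distinct, that pins F to 6, so F=6.
Step 8. [col 5: E + V ≡ P (mod 10)] from column 5 (E=8, V=2, carry-in 0, digits 1,2,3,4,6,8,9 already taken and all letters distinct): P must equal 0. So P=0.

Answer: E=8, F=6, O=9, P=0, Q=3, S=4, V=2, X=1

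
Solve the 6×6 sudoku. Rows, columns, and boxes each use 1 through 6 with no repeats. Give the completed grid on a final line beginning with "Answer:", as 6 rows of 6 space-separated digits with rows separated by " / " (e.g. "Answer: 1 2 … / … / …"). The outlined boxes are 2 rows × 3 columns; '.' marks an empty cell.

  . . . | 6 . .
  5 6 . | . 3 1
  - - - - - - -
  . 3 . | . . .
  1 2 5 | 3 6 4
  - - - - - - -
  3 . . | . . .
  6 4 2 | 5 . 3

Step 1. [r2c4∈{2,4}] r2c4 is the only open cell in row 2 admitting 2 ⇒ r2c4=2.
Step 2. [r1c5∈{4,5}] in box 2, 4 fits only at r1c5 ⇒ r1c5=4.
Step 3. [r5c3∈{1}] r5c3 has the single candidate 1, so r5c3=1.
Step 4. [r3c5∈{1,2,5}] col 5 places 5 nowhere but r3c5, so r3c5=5.
Step 5. [r5c6∈{2,6}] 6 has one home in row 5: r5c6 ⇒ r5c6=6.
Step 6. [r3c3∈{4,6}] row 3 places 6 nowhere but r3c3, so r3c3=6.
Step 7. [r5c4∈{4}] r5c4 is down to just 4 ⇒ r5c4=4.
Step 8. [r2c3∈{4}] r2c3's peers cover all but 4. So r2c3=4.
Step 9. [r5c2∈{5}] r5c2's peers cover all but 5 ⇒ r5c2=5.
Step 10. [r1c2∈{1}] r1c2's peers cover all but 1 ⇒ r1c2=1.
Step 11. [r3c6∈{2}] r3c6 is down to just 2 ⇒ r3c6=2.
Step 12. [r5c5∈{2}] r5c5's peers cover all but 2 ⇒ r5c5=2.
Step 13. [r1c3∈{3}] r1c3 has the single candidate 3 ⇒ r1c3=3.
Step 14. [r3c1∈{4}] r3c1 is down to just 4, so r3c1=4.
Step 15. [r1c1∈{2}] r1c1 has the single candidate 2, so r1c1=2.
Step 16. [r3c4∈{1}] r3c4's peers cover all but 1, so r3c4=1.
Step 17. [r1c6∈{5}] r1c6's peers cover all but 5. So r1c6=5.
Step 18. [r6c5∈{1}] r6c5 has the single candidate 1. So r6c5=1.

Answer: 2 1 3 6 4 5 / 5 6 4 2 3 1 / 4 3 6 1 5 2 / 1 2 5 3 6 4 / 3 5 1 4 2 6 / 6 4 2 5 1 3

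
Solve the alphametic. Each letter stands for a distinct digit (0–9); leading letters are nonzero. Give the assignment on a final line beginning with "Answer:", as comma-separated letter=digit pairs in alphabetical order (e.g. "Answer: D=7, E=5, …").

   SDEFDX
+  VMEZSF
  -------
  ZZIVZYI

Step 1. [Z] Z is the leading digit of a 7-digit sum of two 6-digit numbers; the final carry is exactly 1. So Z=1.
Step 2. [col 1: X + F ≡ I (mod 10)] no forcing yet in column 1 (carry-in 0); F=9 is free and consistent — try it. So F=9.
Step 3. [col 1: X + F ≡ I (mod 10)] no forcing yet in column 1 (carry-in 0); I=7 is free and consistent — try it. So I=7.
Step 4. [col 1: X + F ≡ I (mod 10)] in column 1 we have X+F≡I with carry-in 0; given F=9, I=7 and digits 1,7,9 already taken and all letters distinct, that pins X to 8, so X=8.
Step 5. [col 2: D + S ≡ Y (mod 10)] several values work for Y in column 2 (D + S ≡ Y (mod 10), carry-in 1); try Y=0. So Y=0.
Step 6. [col 2: D + S ≡ Y (mod 10)] column 2 (D + S ≡ Y (mod 10), carry-in 1) doesn't pin S yet; pick S=6 and continue. So S=6.
Step 7. [col 2: D + S ≡ Y (mod 10)] column 2: given S=6, Y=0, carry-in 1, and digits 0,1,6,7,8,9 already taken and all letters distinct, D+S≡Y (mod 10) forces D=3. So D=3.
Step 8. [col 4: E + E ≡ V (mod 10)] column 4: given nothing yet, carry-in 1, and digits 0,1,3,6,7,8,9 already taken and all letters distinct, E+E≡V (mod 10) forces V=5. So V=5.
Step 9. [col 4: E + E ≡ V (mod 10)] in column 4 we have E+E≡V with carry-in 1; given V=5 and digits 0,1,3,5,6,7,8,9 already taken and all letters distinct, that pins E to 2 ⇒ E=2.
Step 10. [col 5: D + M ≡ I (mod 10)] column 5 reads D+M+carry(0)=I with D=3, I=7; with digits 0,1,2,3,5,6,7,8,9 already taken and all letters distinct, the only value for M is 4, so M=4.

Answer: D=3, E=2, F=9, I=7, M=4, S=6, V=5, X=8, Y=0, Z=1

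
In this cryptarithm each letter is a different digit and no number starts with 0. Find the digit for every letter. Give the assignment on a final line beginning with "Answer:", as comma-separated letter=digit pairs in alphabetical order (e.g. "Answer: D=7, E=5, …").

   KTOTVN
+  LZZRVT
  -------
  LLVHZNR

Step 1. [L] adding two 6-digit numbers gives at most 6+1 digits, and here it does — L is that final carry and must be 1, so L=1.
Step 2. [col 1: N + T ≡ R (mod 10)] several values work for R in column 1 (N + T ≡ R (mod 10), carry-in 0); try R=0. So R=0.
Step 3. [col 1: N + T ≡ R (mod 10)] no forcing yet in column 1 (carry-in 0); N=3 is free and consistent — try it, so N=3.
Step 4. [col 1: N + T ≡ R (mod 10)] column 1 reads N+T+carry(0)=R with N=3, R=0; with digits 0,1,3 already taken and all letters distinct, the only value for T is 7. So T=7.
Step 5. [col 2: V + V ≡ N (mod 10)] column 2 reads V+V+carry(1)=N with N=3; with digits 0,1,3,7 already taken and all letters distinct, the only value for V is 6 ⇒ V=6.
Step 6. [col 3: T + R ≡ Z (mod 10)] column 3 reads T+R+carry(1)=Z with T=7, R=0; with digits 0,1,3,6,7 already taken and all letters distinct, the only value for Z is 8. So Z=8.
Step 7. [col 4: O + Z ≡ H (mod 10)] column 4 reads O+Z+carry(0)=H with Z=8; with digits 0,1,3,6,7,8 already taken and all letters distinct, the only value for H is 2, so H=2.
Step 8. [col 4: O + Z ≡ H (mod 10)] column 4 reads O+Z+carry(0)=H with Z=8, H=2; with digits 0,1,2,3,6,7,8 already taken and all letters distinct, the only value for O is 4. So O=4.
Step 9. [col 6: K + L ≡ L (mod 10)] column 6 reads K+L+carry(1)=L with L=1; with digits 0,1,2,3,4,6,7,8 already taken and all letters distinct, the only value for K is 9. So K=9.

Answer: H=2, K=9, L=1, N=3, O=4, R=0, T=7, V=6, Z=8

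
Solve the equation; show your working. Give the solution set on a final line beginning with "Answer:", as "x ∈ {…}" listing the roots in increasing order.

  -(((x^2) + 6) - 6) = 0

Step 1. [-(((x^2) + 6) - 6) = 0] flip signs both sides ⇒ neg: ((x^2) + 6) - 6 = 0.
Step 2. [((x^2) + 6) - 6 = 0] add 6: x sits inside (… - 6) ⇒ sub: (x^2) + 6 = 6.
Step 3. [(x^2) + 6 = 6] subtract 6: x sits inside (… + 6) ⇒ sub: x^2 = 0.
Step 4. [x^2 = 0] LHS squared, RHS 0 ≥ 0: apply √ (±). So sqrt: x = 0.

Answer: x ∈ {0}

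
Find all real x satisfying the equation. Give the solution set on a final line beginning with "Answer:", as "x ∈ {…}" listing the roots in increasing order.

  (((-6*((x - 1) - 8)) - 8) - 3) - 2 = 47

Step 1. [(((-6*((x - 1) - 8)) - 8) - 3) - 2 = 47] 2 comes off first (add 2) ⇒ sub: ((-6*((x - 1) - 8)) - 8) - 3 = 49.
Step 2. [((-6*((x - 1) - 8)) - 8) - 3 = 49] add 3: x sits inside (… - 3). So sub: (-6*((x - 1) - 8)) - 8 = 52.
Step 3. [(-6*((x - 1) - 8)) - 8 = 52] add 8: x sits inside (… - 8), so sub: -6*((x - 1) - 8) = 60.
Step 4. [-6*((x - 1) - 8) = 60] divide by the outer -6 ⇒ div: (x - 1) - 8 = -10.
Step 5. [(x - 1) - 8 = -10] 8 comes off first (add 8) ⇒ sub: x - 1 = -2.
Step 6. [x - 1 = -2] peel the -1: add 1 from each side. So sub: x = -1.

Answer: x ∈ {-1}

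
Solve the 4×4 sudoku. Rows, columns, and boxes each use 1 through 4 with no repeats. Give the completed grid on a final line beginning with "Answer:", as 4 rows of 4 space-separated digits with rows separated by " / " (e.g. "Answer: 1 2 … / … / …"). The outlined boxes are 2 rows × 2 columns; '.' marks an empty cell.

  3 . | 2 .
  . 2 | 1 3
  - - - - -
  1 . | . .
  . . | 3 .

Step 1. [r4c2∈{4}] r4c2 has the single candidate 4, so r4c2=4.
Step 2. [r3c4∈{2,4}] row 3 places 2 nowhere but r3c4. So r3c4=2.
Step 3. [r4c1∈{2}] r4c1 has the single candidate 2, so r4c1=2.
Step 4. [r1c4∈{4}] only 4 remains possible at r1c4, so r1c4=4.
Step 5. [r3c2∈{3}] r3c2 is down to just 3. So r3c2=3.
Step 6. [r2c1∈{4}] only 4 remains possible at r2c1 ⇒ r2c1=4.
Step 7. [r4c4∈{1}] r4c4's peers cover all but 1 ⇒ r4c4=1.
Step 8. [r3c3∈{4}] only 4 remains possible at r3c3 ⇒ r3c3=4.
Step 9. [r1c2∈{1}] r1c2's peers cover all but 1. So r1c2=1.

Answer: 3 1 2 4 / 4 2 1 3 / 1 3 4 2 / 2 4 3 1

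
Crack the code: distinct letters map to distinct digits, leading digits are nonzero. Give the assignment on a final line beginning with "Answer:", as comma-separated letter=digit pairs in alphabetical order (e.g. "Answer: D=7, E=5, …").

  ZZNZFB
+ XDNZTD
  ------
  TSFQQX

Step 1. [col 1: B + D ≡ X (mod 10)] no forcing yet in column 1 (carry-in 0); B=7 is free and consistent — try it. So B=7.
Step 2. [col 1: B + D ≡ X (mod 10)] no forcing yet in column 1 (carry-in 0); D=9 is free and consistent — try it, so D=9.
Step 3. [col 1: B + D ≡ X (mod 10)] from column 1 (B=7, D=9, carry-in 0, digits 7,9 already taken and all letters distinct): X must equal 6 ⇒ X=6.
Step 4. [col 2: F + T ≡ Q (mod 10)] Q=3 is one option consistent with column 2 (F + T ≡ Q (mod 10), carry-in 1) — take it ⇒ Q=3.
Step 5. [col 2: F + T ≡ Q (mod 10)] no forcing yet in column 2 (carry-in 1); T=8 is free and consistent — try it. So T=8.
Step 6. [col 2: F + T ≡ Q (mod 10)] from column 2 (T=8, Q=3, carry-in 1, digits 3,6,7,8,9 already taken and all letters distinct): F must equal 4 ⇒ F=4.
Step 7. [col 3: Z + Z ≡ Q (mod 10)] column 3 reads Z+Z+carry(1)=Q with Q=3; with digits 3,4,6,7,8,9 already taken and all letters distinct, the only value for Z is 1. So Z=1.
Step 8. [col 4: N + N ≡ F (mod 10)] column 4: given F=4, carry-in 0, and digits 1,3,4,6,7,8,9 already taken and all letters distinct, N+N≡F (mod 10) forces N=2, so N=2.
Step 9. [col 5: Z + D ≡ S (mod 10)] column 5: given Z=1, D=9, carry-in 0, and digits 1,2,3,4,6,7,8,9 already taken and all letters distinct, Z+D≡S (mod 10) forces S=0. So S=0.

Answer: B=7, D=9, F=4, N=2, Q=3, S=0, T=8, X=6, Z=1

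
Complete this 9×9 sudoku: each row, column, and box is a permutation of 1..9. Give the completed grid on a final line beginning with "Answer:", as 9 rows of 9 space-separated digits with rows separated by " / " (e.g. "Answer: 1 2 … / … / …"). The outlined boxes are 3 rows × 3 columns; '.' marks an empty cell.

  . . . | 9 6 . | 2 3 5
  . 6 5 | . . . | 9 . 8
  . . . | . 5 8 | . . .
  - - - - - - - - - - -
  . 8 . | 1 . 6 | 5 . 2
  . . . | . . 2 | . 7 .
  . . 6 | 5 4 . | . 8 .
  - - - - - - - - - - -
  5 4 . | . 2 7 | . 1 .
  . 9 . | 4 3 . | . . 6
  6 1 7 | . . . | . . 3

Step 1. [r2c8∈{4}] r2c8's peers cover all but 4 ⇒ r2c8=4.
Step 2. [r4c8∈{9}] nothing but 9 survives at r4c8. So r4c8=9.
Step 3. [r6c9∈{1}] r6c9's peers cover all but 1, so r6c9=1.
Step 4. [r1c2∈{7}] r1c2 has the single candidate 7, so r1c2=7.
Step 5. [r6c1∈{2,3,7,9}] row 6 places 7 nowhere but r6c1. So r6c1=7.
Step 6. [r2c5∈{1,7}] col 5 places 1 nowhere but r2c5, so r2c5=1.
Step 7. [r7c3∈{3,8}] in row 7, 3 fits only at r7c3 ⇒ r7c3=3.
Step 8. [r4c1∈{3,4}] row 4 places 3 nowhere but r4c1. So r4c1=3.
Step 9. [r2c1∈{2}] r2c1's peers cover all but 2. So r2c1=2.
Step 10. [r3c7∈{1,6,7}] r3c7 is the only open cell in col 7 admitting 1. So r3c7=1.
Step 11. [r4c3∈{4}] r4c3 is down to just 4 ⇒ r4c3=4.
Step 12. [r9c4∈{8}] only 8 remains possible at r9c4 ⇒ r9c4=8.
Step 13. [r5c4∈{3}] nothing but 3 survives at r5c4. So r5c4=3.
Step 14. [r8c1∈{8}] nothing but 8 survives at r8c1 ⇒ r8c1=8.
Step 15. [r9c5∈{9}] only 9 remains possible at r9c5, so r9c5=9.
Step 16. [r9c8∈{2,5}] 2 has one home in row 9: r9c8 ⇒ r9c8=2.
Step 17. [r3c1∈{4,9}] row 3 places 4 nowhere but r3c1, so r3c1=4.
Step 18. [r5c1∈{1,9}] 9 has one home in col 1: r5c1 ⇒ r5c1=9.
Step 19. [r9c7∈{4}] only 4 remains possible at r9c7. So r9c7=4.
Step 20. [r1c3∈{1,8}] across row 1, 8 lands solely at r1c3, so r1c3=8.
Step 21. [r2c4∈{7}] r2c4's peers cover all but 7, so r2c4=7.
Step 22. [r9c6∈{5}] r9c6's peers cover all but 5, so r9c6=5.
Step 23. [r6c7∈{3}] r6c7 is down to just 3, so r6c7=3.
Step 24. [r5c5∈{8}] only 8 remains possible at r5c5, so r5c5=8.
Step 25. [r3c2∈{3}] nothing but 3 survives at r3c2. So r3c2=3.
Step 26. [r3c9∈{7}] only 7 remains possible at r3c9 ⇒ r3c9=7.
Step 27. [r1c6∈{4}] only 4 remains possible at r1c6, so r1c6=4.
Step 28. [r8c7∈{7}] r8c7 has the single candidate 7, so r8c7=7.
Step 29. [r1c1∈{1}] r1c1 has the single candidate 1, so r1c1=1.
Step 30. [r6c2∈{2}] r6c2 is down to just 2. So r6c2=2.
Step 31. [r7c9∈{9}] only 9 remains possible at r7c9 ⇒ r7c9=9.
Step 32. [r6c6∈{9}] only 9 remains possible at r6c6, so r6c6=9.
Step 33. [r4c5∈{7}] r4c5 is down to just 7, so r4c5=7.
Step 34. [r5c7∈{6}] only 6 remains possible at r5c7 ⇒ r5c7=6.
Step 35. [r5c2∈{5}] nothing but 5 survives at r5c2 ⇒ r5c2=5.
Step 36. [r3c4∈{2}] r3c4 has the single candidate 2, so r3c4=2.
Step 37. [r5c9∈{4}] r5c9 is down to just 4 ⇒ r5c9=4.
Step 38. [r3c3∈{9}] r3c3 is down to just 9. So r3c3=9.
Step 39. [r8c6∈{1}] r8c6 has the single candidate 1. So r8c6=1.
Step 40. [r2c6∈{3}] r2c6 is down to just 3, so r2c6=3.
Step 41. [r3c8∈{6}] only 6 remains possible at r3c8. So r3c8=6.
Step 42. [r7c4∈{6}] nothing but 6 survives at r7c4, so r7c4=6.
Step 43. [r8c8∈{5}] r8c8 is down to just 5. So r8c8=5.
Step 44. [r7c7∈{8}] r7c7's peers cover all but 8. So r7c7=8.
Step 45. [r5c3∈{1}] r5c3's peers cover all but 1, so r5c3=1.
Step 46. [r8c3∈{2}] r8c3's peers cover all but 2. So r8c3=2.

Answer: 1 7 8 9 6 4 2 3 5 / 2 6 5 7 1 3 9 4 8 / 4 3 9 2 5 8 1 6 7 / 3 8 4 1 7 6 5 9 2 / 9 5 1 3 8 2 6 7 4 / 7 2 6 5 4 9 3 8 1 / 5 4 3 6 2 7 8 1 9 / 8 9 2 4 3 1 7 5 6 / 6 1 7 8 9 5 4 2 3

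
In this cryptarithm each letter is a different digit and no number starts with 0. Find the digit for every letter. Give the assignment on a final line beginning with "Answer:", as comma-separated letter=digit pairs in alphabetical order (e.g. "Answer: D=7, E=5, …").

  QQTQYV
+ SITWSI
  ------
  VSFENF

Step 1. [col 1: V + I ≡ F (mod 10)] I=7 is one option consistent with column 1 (V + I ≡ F (mod 10), carry-in 0) — take it. So I=7.
Step 2. [col 1: V + I ≡ F (mod 10)] no forcing yet in column 1 (carry-in 0); F=6 is free and consistent — try it. So F=6.
Step 3. [col 1: V + I ≡ F (mod 10)] from column 1 (I=7, F=6, carry-in 0, digits 6,7 already taken and all letters distinct): V must equal 9 ⇒ V=9.
Step 4. [col 2: Y + S ≡ N (mod 10)] several values work for S in column 2 (Y + S ≡ N (mod 10), carry-in 1); try S=8 ⇒ S=8.
Step 5. [col 2: Y + S ≡ N (mod 10)] no forcing yet in column 2 (carry-in 1); Y=5 is free and consistent — try it ⇒ Y=5.
Step 6. [col 2: Y + S ≡ N (mod 10)] column 2: given Y=5, S=8, carry-in 1, and digits 5,6,7,8,9 already taken and all letters distinct, Y+S≡N (mod 10) forces N=4, so N=4.
Step 7. [col 3: Q + W ≡ E (mod 10)] column 3 (Q + W ≡ E (mod 10), carry-in 1) doesn't pin W yet; pick W=0 and continue ⇒ W=0.
Step 8. [col 3: Q + W ≡ E (mod 10)] no forcing yet in column 3 (carry-in 1); E=2 is free and consistent — try it. So E=2.
Step 9. [col 3: Q + W ≡ E (mod 10)] column 3 reads Q+W+carry(1)=E with W=0, E=2; with digits 0,2,4,5,6,7,8,9 already taken and all letters distinct, the only value for Q is 1, so Q=1.
Step 10. [col 4: T + T ≡ F (mod 10)] in column 4 we have T+T≡F with carry-in 0; given F=6 and digits 0,1,2,4,5,6,7,8,9 already taken and all letters distinct, that pins T to 3, so T=3.

Answer: E=2, F=6, I=7, N=4, Q=1, S=8, T=3, V=9, W=0, Y=5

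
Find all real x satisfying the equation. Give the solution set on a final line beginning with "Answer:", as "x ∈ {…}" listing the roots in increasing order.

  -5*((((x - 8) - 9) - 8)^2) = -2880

Step 1. [-5*((((x - 8) - 9) - 8)^2) = -2880] LHS = -5·(…); ÷-5 both sides ⇒ div: (((x - 8) - 9) - 8)^2 = 576.
Step 2. [(((x - 8) - 9) - 8)^2 = 576] √ both sides: 576 ≥ 0 gives two branches. So sqrt: ((x - 8) - 9) - 8 = 24 or -24.
Step 3. [((x - 8) - 9) - 8 = 24 or -24] add 8: x sits inside (… - 8). So sub: (x - 8) - 9 = 32 or -16.
Step 4. [(x - 8) - 9 = 32 or -16] -9 is outermost — add 9 both sides, so sub: x - 8 = 41 or -7.
Step 5. [x - 8 = 41 or -7] the outer -8 inverts by adding 8. So sub: x = 49 or 1.

Answer: x ∈ {1, 49}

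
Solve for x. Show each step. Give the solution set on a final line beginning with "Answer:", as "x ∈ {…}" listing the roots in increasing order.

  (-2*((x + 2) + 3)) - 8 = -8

Step 1. [(-2*((x + 2) + 3)) - 8 = -8] 8 comes off first (add 8), so sub: -2*((x + 2) + 3) = 0.
Step 2. [-2*((x + 2) + 3) = 0] leading coefficient -2: divide by -2 ⇒ div: (x + 2) + 3 = 0.
Step 3. [(x + 2) + 3 = 0] the outer +3 inverts by subtracting 3 ⇒ sub: x + 2 = -3.
Step 4. [x + 2 = -3] 2 comes off first (subtract 2) ⇒ sub: x = -5.

Answer: x ∈ {-5}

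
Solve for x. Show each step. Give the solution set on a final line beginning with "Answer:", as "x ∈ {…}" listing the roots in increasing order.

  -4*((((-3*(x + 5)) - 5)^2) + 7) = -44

Step 1. [-4*((((-3*(x + 5)) - 5)^2) + 7) = -44] -4·(inner) — divide through by -4 ⇒ div: (((-3*(x + 5)) - 5)^2) + 7 = 11.
Step 2. [(((-3*(x + 5)) - 5)^2) + 7 = 11] peel the +7: subtract 7 from each side ⇒ sub: ((-3*(x + 5)) - 5)^2 = 4.
Step 3. [((-3*(x + 5)) - 5)^2 = 4] LHS squared, RHS 4 ≥ 0: apply √ (±) ⇒ sqrt: (-3*(x + 5)) - 5 = 2 or -2.
Step 4. [(-3*(x + 5)) - 5 = 2 or -2] peel the -5: add 5 from each side, so sub: -3*(x + 5) = 7 or 3.
Step 5. [-3*(x + 5) = 7 or 3] leading coefficient -3: divide by -3, so div: x + 5 = -7/3 or -1.
Step 6. [x + 5 = -7/3 or -1] +5 is outermost — subtract 5 both sides, so sub: x = -22/3 or -6.

Answer: x ∈ {-22/3, -6}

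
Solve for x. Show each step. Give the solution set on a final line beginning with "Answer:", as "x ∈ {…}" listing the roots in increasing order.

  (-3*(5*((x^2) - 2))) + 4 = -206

Step 1. [(-3*(5*((x^2) - 2))) + 4 = -206] +4 is outermost — subtract 4 both sides. So sub: -3*(5*((x^2) - 2)) = -210.
Step 2. [-3*(5*((x^2) - 2)) = -210] divide by the outer -3 ⇒ div: 5*((x^2) - 2) = 70.
Step 3. [5*((x^2) - 2) = 70] 5·(inner) — divide through by 5. So div: (x^2) - 2 = 14.
Step 4. [(x^2) - 2 = 14] 2 comes off first (add 2) ⇒ sub: x^2 = 16.
Step 5. [x^2 = 16] √ both sides: 16 ≥ 0 gives two branches. So sqrt: x = 4 or -4.

Answer: x ∈ {-4, 4}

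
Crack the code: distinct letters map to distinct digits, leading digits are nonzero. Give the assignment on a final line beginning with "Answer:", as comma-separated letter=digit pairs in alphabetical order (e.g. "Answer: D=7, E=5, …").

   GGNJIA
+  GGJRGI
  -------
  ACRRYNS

Step 1. [col 1: A + I ≡ S (mod 10)] no forcing yet in column 1 (carry-in 0); S=5 is free and consistent — try it ⇒ S=5.
Step 2. [col 1: A + I ≡ S (mod 10)] no forcing yet in column 1 (carry-in 0); A=1 is free and consistent — try it. So A=1.
Step 3. [col 1: A + I ≡ S (mod 10)] in column 1 we have A+I≡S with carry-in 0; given A=1, S=5 and digits 1,5 already taken and all letters distinct, that pins I to 4, so I=4.
Step 4. [col 2: I + G ≡ N (mod 10)] several values work for N in column 2 (I + G ≡ N (mod 10), carry-in 0); try N=2 ⇒ N=2.
Step 5. [col 2: I + G ≡ N (mod 10)] in column 2 we have I+G≡N with carry-in 0; given I=4, N=2 and digits 1,2,4,5 already taken and all letters distinct, that pins G to 8 ⇒ G=8.
Step 6. [col 3: J + R ≡ Y (mod 10)] several values work for R in column 3 (J + R ≡ Y (mod 10), carry-in 1); try R=6. So R=6.
Step 7. [col 3: J + R ≡ Y (mod 10)] several values work for J in column 3 (J + R ≡ Y (mod 10), carry-in 1); try J=3, so J=3.
Step 8. [col 3: J + R ≡ Y (mod 10)] from column 3 (J=3, R=6, carry-in 1, digits 1,2,3,4,5,6,8 already taken and all letters distinct): Y must equal 0. So Y=0.
Step 9. [col 6: G + G ≡ C (mod 10)] from column 6 (G=8, carry-in 1, digits 0,1,2,3,4,5,6,8 already taken and all letters distinct): C must equal 7, so C=7.

Answer: A=1, C=7, G=8, I=4, J=3, N=2, R=6, S=5, Y=0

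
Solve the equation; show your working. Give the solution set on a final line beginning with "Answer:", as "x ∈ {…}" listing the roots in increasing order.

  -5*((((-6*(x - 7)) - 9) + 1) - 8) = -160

Step 1. [-5*((((-6*(x - 7)) - 9) + 1) - 8) = -160] -5 out front; divide by -5, so div: (((-6*(x - 7)) - 9) + 1) - 8 = 32.
Step 2. [(((-6*(x - 7)) - 9) + 1) - 8 = 32] the outer -8 inverts by adding 8 ⇒ sub: ((-6*(x - 7)) - 9) + 1 = 40.
Step 3. [((-6*(x - 7)) - 9) + 1 = 40] subtract 1: x sits inside (… + 1), so sub: (-6*(x - 7)) - 9 = 39.
Step 4. [(-6*(x - 7)) - 9 = 39] peel the -9: add 9 from each side, so sub: -6*(x - 7) = 48.
Step 5. [-6*(x - 7) = 48] leading coefficient -6: divide by -6, so div: x - 7 = -8.
Step 6. [x - 7 = -8] the outer -7 inverts by adding 7, so sub: x = -1.

Answer: x ∈ {-1}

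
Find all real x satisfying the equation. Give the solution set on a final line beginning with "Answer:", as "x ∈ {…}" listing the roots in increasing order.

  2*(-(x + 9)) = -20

Step 1. [2*(-(x + 9)) = -20] leading coefficient 2: divide by 2, so div: -(x + 9) = -10.
Step 2. [-(x + 9) = -10] flip signs both sides, so neg: x + 9 = 10.
Step 3. [x + 9 = 10] the outer +9 inverts by subtracting 9, so sub: x = 1.

Answer: x ∈ {1}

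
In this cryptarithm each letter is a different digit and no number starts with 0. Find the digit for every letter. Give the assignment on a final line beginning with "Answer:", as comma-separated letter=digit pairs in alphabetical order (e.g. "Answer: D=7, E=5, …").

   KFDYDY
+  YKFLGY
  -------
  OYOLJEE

Step 1. [col 1: Y + Y ≡ E (mod 10)] several values work for E in column 1 (Y + Y ≡ E (mod 10), carry-in 0); try E=8 ⇒ E=8.
Step 2. [O] adding two 6-digit numbers gives at most 6+1 digits, and here it does — O is that final carry and must be 1 ⇒ O=1.
Step 3. [col 1: Y + Y ≡ E (mod 10)] no forcing yet in column 1 (carry-in 0); Y=4 is free and consistent — try it ⇒ Y=4.
Step 4. [col 2: D + G ≡ E (mod 10)] column 2 (D + G ≡ E (mod 10), carry-in 0) doesn't pin D yet; pick D=3 and continue ⇒ D=3.
Step 5. [col 2: D + G ≡ E (mod 10)] column 2: given D=3, E=8, carry-in 0, and digits 1,3,4,8 already taken and all letters distinct, D+G≡E (mod 10) forces G=5. So G=5.
Step 6. [col 3: Y + L ≡ J (mod 10)] no forcing yet in column 3 (carry-in 0); J=0 is free and consistent — try it, so J=0.
Step 7. [col 3: Y + L ≡ J (mod 10)] column 3 reads Y+L+carry(0)=J with Y=4, J=0; with digits 0,1,3,4,5,8 already taken and all letters distinct, the only value for L is 6, so L=6.
Step 8. [col 4: D + F ≡ L (mod 10)] column 4 reads D+F+carry(1)=L with D=3, L=6; with digits 0,1,3,4,5,6,8 already taken and all letters distinct, the only value for F is 2. So F=2.
Step 9. [col 5: F + K ≡ O (mod 10)] column 5: given F=2, O=1, carry-in 0, and digits 0,1,2,3,4,5,6,8 already taken and all letters distinct, F+K≡O (mod 10) forces K=9, so K=9.

Answer: D=3, E=8, F=2, G=5, J=0, K=9, L=6, O=1, Y=4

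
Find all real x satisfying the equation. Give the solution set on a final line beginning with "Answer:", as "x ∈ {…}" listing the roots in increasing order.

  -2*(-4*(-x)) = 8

Step 1. [-2*(-4*(-x)) = 8] -2 out front; divide by -2 ⇒ div: -4*(-x) = -4.
Step 2. [-4*(-x) = -4] divide by the outer -4 ⇒ div: -x = 1.
Step 3. [-x = 1] flip signs both sides. So neg: x = -1.

Answer: x ∈ {-1}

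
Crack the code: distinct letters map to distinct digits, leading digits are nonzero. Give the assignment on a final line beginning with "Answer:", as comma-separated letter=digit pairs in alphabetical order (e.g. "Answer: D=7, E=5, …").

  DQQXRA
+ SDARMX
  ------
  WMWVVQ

Step 1. [col 1: A + X ≡ Q (mod 10)] column 1 (A + X ≡ Q (mod 10), carry-in 0) doesn't pin X yet; pick X=4 and continue. So X=4.
Step 2. [col 1: A + X ≡ Q (mod 10)] Q=1 is one option consistent with column 1 (A + X ≡ Q (mod 10), carry-in 0) — take it ⇒ Q=1.
Step 3. [col 1: A + X ≡ Q (mod 10)] from column 1 (X=4, Q=1, carry-in 0, digits 1,4 already taken and all letters distinct): A must equal 7 ⇒ A=7.
Step 4. [col 2: R + M ≡ V (mod 10)] no forcing yet in column 2 (carry-in 1); R=5 is free and consistent — try it, so R=5.
Step 5. [col 2: R + M ≡ V (mod 10)] column 2 (R + M ≡ V (mod 10), carry-in 1) doesn't pin V yet; pick V=9 and continue. So V=9.
Step 6. [col 2: R + M ≡ V (mod 10)] in column 2 we have R+M≡V with carry-in 1; given R=5, V=9 and digits 1,4,5,7,9 already taken and all letters distinct, that pins M to 3. So M=3.
Step 7. [col 4: Q + A ≡ W (mod 10)] column 4: given Q=1, A=7, carry-in 0, and digits 1,3,4,5,7,9 already taken and all letters distinct, Q+A≡W (mod 10) forces W=8, so W=8.
Step 8. [col 5: Q + D ≡ M (mod 10)] from column 5 (Q=1, M=3, carry-in 0, digits 1,3,4,5,7,8,9 already taken and all letters distinct): D must equal 2 ⇒ D=2.
Step 9. [col 6: D + S ≡ W (mod 10)] in column 6 we have D+S≡W with carry-in 0; given D=2, W=8 and digits 1,2,3,4,5,7,8,9 already taken and all letters distinct, that pins S to 6. So S=6.

Answer: A=7, D=2, M=3, Q=1, R=5, S=6, V=9, W=8, X=4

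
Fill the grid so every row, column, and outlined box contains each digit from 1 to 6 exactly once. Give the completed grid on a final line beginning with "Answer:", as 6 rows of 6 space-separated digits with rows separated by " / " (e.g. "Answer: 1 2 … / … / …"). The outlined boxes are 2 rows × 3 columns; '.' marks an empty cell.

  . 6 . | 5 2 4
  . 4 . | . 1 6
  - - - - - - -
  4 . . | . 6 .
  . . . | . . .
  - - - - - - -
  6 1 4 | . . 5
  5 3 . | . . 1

Step 1. [r2c4∈{3}] r2c4 is down to just 3, so r2c4=3.
Step 2. [r4c5∈{3,4,5}] across col 5, 5 lands solely at r4c5, so r4c5=5.
Step 3. [r4c2∈{2}] r4c2 is down to just 2 ⇒ r4c2=2.
Step 4. [r4c6∈{3}] r4c6's peers cover all but 3, so r4c6=3.
Step 5. [r4c1∈{1}] r4c1 is down to just 1 ⇒ r4c1=1.
Step 6. [r6c3∈{2}] r6c3 is down to just 2. So r6c3=2.
Step 7. [r3c3∈{3,5}] across row 3, 3 lands solely at r3c3. So r3c3=3.
Step 8. [r3c6∈{2}] r3c6 has the single candidate 2, so r3c6=2.
Step 9. [r6c4∈{4,6}] across row 6, 6 lands solely at r6c4 ⇒ r6c4=6.
Step 10. [r5c5∈{3}] only 3 remains possible at r5c5, so r5c5=3.
Step 11. [r5c4∈{2}] r5c4's peers cover all but 2. So r5c4=2.
Step 12. [r6c5∈{4}] nothing but 4 survives at r6c5, so r6c5=4.
Step 13. [r2c1∈{2}] nothing but 2 survives at r2c1, so r2c1=2.
Step 14. [r4c3∈{6}] r4c3's peers cover all but 6 ⇒ r4c3=6.
Step 15. [r3c2∈{5}] r3c2's peers cover all but 5 ⇒ r3c2=5.
Step 16. [r4c4∈{4}] only 4 remains possible at r4c4 ⇒ r4c4=4.
Step 17. [r3c4∈{1}] r3c4's peers cover all but 1 ⇒ r3c4=1.
Step 18. [r2c3∈{5}] only 5 remains possible at r2c3, so r2c3=5.
Step 19. [r1c3∈{1}] r1c3 is down to just 1 ⇒ r1c3=1.
Step 20. [r1c1∈{3}] r1c1 is down to just 3, so r1c1=3.

Answer: 3 6 1 5 2 4 / 2 4 5 3 1 6 / 4 5 3 1 6 2 / 1 2 6 4 5 3 / 6 1 4 2 3 5 / 5 3 2 6 4 1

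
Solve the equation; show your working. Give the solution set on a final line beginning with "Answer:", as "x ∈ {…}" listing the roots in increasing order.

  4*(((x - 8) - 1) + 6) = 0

Step 1. [4*(((x - 8) - 1) + 6) = 0] divide by the outer 4. So div: ((x - 8) - 1) + 6 = 0.
Step 2. [((x - 8) - 1) + 6 = 0] subtract 6: x sits inside (… + 6). So sub: (x - 8) - 1 = -6.
Step 3. [(x - 8) - 1 = -6] 1 comes off first (add 1). So sub: x - 8 = -5.
Step 4. [x - 8 = -5] 8 comes off first (add 8), so sub: x = 3.

Answer: x ∈ {3}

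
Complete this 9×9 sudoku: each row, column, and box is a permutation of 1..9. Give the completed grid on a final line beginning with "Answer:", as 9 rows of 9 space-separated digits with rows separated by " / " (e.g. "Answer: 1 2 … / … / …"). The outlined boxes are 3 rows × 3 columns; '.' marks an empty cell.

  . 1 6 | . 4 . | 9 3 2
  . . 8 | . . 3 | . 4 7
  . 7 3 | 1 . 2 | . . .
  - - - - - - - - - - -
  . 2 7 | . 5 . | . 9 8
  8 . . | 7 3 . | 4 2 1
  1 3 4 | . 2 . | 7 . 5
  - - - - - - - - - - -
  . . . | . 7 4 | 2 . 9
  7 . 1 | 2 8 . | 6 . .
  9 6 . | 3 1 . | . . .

Step 1. [r7c3∈{5}] r7c3 is down to just 5, so r7c3=5.
Step 2. [r5c6∈{6,9}] across row 5, 6 lands solely at r5c6, so r5c6=6.
Step 3. [r1c1∈{5}] nothing but 5 survives at r1c1 ⇒ r1c1=5.
Step 4. [r8c8∈{5}] r8c8 is down to just 5. So r8c8=5.
Step 5. [r3c5∈{6,9}] r3c5 is the only open cell in row 3 admitting 9, so r3c5=9.
Step 6. [r9c7∈{8}] r9c7's peers cover all but 8, so r9c7=8.
Step 7. [r6c4∈{8,9}] in col 4, 9 fits only at r6c4, so r6c4=9.
Step 8. [r2c4∈{5,6}] 5 has one home in col 4: r2c4, so r2c4=5.
Step 9. [r9c9∈{4}] r9c9 is down to just 4, so r9c9=4.
Step 10. [r2c2∈{9}] r2c2 has the single candidate 9 ⇒ r2c2=9.
Step 11. [r6c8∈{6}] r6c8 is down to just 6, so r6c8=6.
Step 12. [r6c6∈{8}] only 8 remains possible at r6c6 ⇒ r6c6=8.
Step 13. [r7c8∈{1}] r7c8 has the single candidate 1. So r7c8=1.
Step 14. [r4c6∈{1}] r4c6's peers cover all but 1. So r4c6=1.
Step 15. [r1c6∈{7}] r1c6's peers cover all but 7 ⇒ r1c6=7.
Step 16. [r7c1∈{3}] r7c1 is down to just 3. So r7c1=3.
Step 17. [r5c3∈{9}] nothing but 9 survives at r5c3 ⇒ r5c3=9.
Step 18. [r2c7∈{1}] only 1 remains possible at r2c7 ⇒ r2c7=1.
Step 19. [r4c1∈{6}] only 6 remains possible at r4c1 ⇒ r4c1=6.
Step 20. [r3c9∈{6}] r3c9 is down to just 6 ⇒ r3c9=6.
Step 21. [r7c4∈{6}] r7c4 has the single candidate 6. So r7c4=6.
Step 22. [r3c1∈{4}] r3c1 is down to just 4, so r3c1=4.
Step 23. [r8c9∈{3}] only 3 remains possible at r8c9 ⇒ r8c9=3.
Step 24. [r5c2∈{5}] r5c2 has the single candidate 5. So r5c2=5.
Step 25. [r9c8∈{7}] r9c8's peers cover all but 7, so r9c8=7.
Step 26. [r8c2∈{4}] r8c2's peers cover all but 4 ⇒ r8c2=4.
Step 27. [r9c6∈{5}] nothing but 5 survives at r9c6, so r9c6=5.
Step 28. [r7c2∈{8}] only 8 remains possible at r7c2. So r7c2=8.
Step 29. [r2c1∈{2}] r2c1 has the single candidate 2, so r2c1=2.
Step 30. [r3c8∈{8}] r3c8 is down to just 8, so r3c8=8.
Step 31. [r2c5∈{6}] r2c5 is down to just 6. So r2c5=6.
Step 32. [r3c7∈{5}] nothing but 5 survives at r3c7, so r3c7=5.
Step 33. [r4c4∈{4}] r4c4's peers cover all but 4, so r4c4=4.
Step 34. [r4c7∈{3}] only 3 remains possible at r4c7, so r4c7=3.
Step 35. [r9c3∈{2}] nothing but 2 survives at r9c3 ⇒ r9c3=2.
Step 36. [r8c6∈{9}] only 9 remains possible at r8c6 ⇒ r8c6=9.
Step 37. [r1c4∈{8}] r1c4 has the single candidate 8, so r1c4=8.

Answer: 5 1 6 8 4 7 9 3 2 / 2 9 8 5 6 3 1 4 7 / 4 7 3 1 9 2 5 8 6 / 6 2 7 4 5 1 3 9 8 / 8 5 9 7 3 6 4 2 1 / 1 3 4 9 2 8 7 6 5 / 3 8 5 6 7 4 2 1 9 / 7 4 1 2 8 9 6 5 3 / 9 6 2 3 1 5 8 7 4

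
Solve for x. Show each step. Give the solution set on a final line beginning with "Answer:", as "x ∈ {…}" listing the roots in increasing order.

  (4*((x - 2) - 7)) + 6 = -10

Step 1. [(4*((x - 2) - 7)) + 6 = -10] peel the +6: subtract 6 from each side, so sub: 4*((x - 2) - 7) = -16.
Step 2. [4*((x - 2) - 7) = -16] 4 out front; divide by 4 ⇒ div: (x - 2) - 7 = -4.
Step 3. [(x - 2) - 7 = -4] peel the -7: add 7 from each side. So sub: x - 2 = 3.
Step 4. [x - 2 = 3] -2 is outermost — add 2 both sides. So sub: x = 5.

Answer: x ∈ {5}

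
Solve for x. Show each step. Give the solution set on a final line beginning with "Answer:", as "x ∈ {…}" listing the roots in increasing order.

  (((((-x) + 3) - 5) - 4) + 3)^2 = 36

Step 1. [(((((-x) + 3) - 5) - 4) + 3)^2 = 36] LHS squared, RHS 36 ≥ 0: apply √ (±). So sqrt: ((((-x) + 3) - 5) - 4) + 3 = 6 or -6.
Step 2. [((((-x) + 3) - 5) - 4) + 3 = 6 or -6] subtract 3: x sits inside (… + 3), so sub: (((-x) + 3) - 5) - 4 = 3 or -9.
Step 3. [(((-x) + 3) - 5) - 4 = 3 or -9] 4 comes off first (add 4). So sub: ((-x) + 3) - 5 = 7 or -5.
Step 4. [((-x) + 3) - 5 = 7 or -5] -5 is outermost — add 5 both sides, so sub: (-x) + 3 = 12 or 0.
Step 5. [(-x) + 3 = 12 or 0] 3 comes off first (subtract 3), so sub: -x = 9 or -3.
Step 6. [-x = 9 or -3] leading − — multiply by −1, so neg: x = -9 or 3.

Answer: x ∈ {-9, 3}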